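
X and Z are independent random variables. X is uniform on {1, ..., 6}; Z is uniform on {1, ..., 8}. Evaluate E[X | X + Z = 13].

Outcomes with X + Z = 13: (5,8), (6,7), each with probability 1/48.
E[X | X + Z = 13] = (5 + 6) / 2 = 11/2.

11/2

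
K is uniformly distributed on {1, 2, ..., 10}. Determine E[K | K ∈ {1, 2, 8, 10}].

P(K ∈ {1, 2, 8, 10}) = 2/5.
Σ over the event: 1·1/10 + 2·1/10 + 8·1/10 + 10·1/10 = 21/10.
E[K | K ∈ {1, 2, 8, 10}] = (21/10) / (2/5) = 21/4.

21/4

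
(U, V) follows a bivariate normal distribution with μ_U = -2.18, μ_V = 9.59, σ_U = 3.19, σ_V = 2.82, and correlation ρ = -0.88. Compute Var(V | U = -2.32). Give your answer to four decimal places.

1.7941

The conditional variance in a bivariate normal is σ_V²(1 − ρ²), independent of x.
Var(V | U=-2.32) = (2.82)²·(1 − (-0.88)²) = 7.9524·0.2256 = 1.7941.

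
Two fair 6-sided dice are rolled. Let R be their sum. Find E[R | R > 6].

26/3

P(R > 6) = 7/12.
Σ over the event: 7·1/6 + 8·5/36 + 9·1/9 + 10·1/12 + 11·1/18 + 12·1/36 = 91/18.
E[R | R > 6] = (91/18) / (7/12) = 26/3.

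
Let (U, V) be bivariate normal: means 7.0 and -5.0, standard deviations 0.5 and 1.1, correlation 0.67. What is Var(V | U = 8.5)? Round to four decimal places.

0.6668

For a bivariate normal, Var(V | U=x) = σ_V²(1 − ρ²).
Var(V | U=8.5) = (1.1)²·(1 − (0.67)²) = 1.21·0.5511 = 0.6668.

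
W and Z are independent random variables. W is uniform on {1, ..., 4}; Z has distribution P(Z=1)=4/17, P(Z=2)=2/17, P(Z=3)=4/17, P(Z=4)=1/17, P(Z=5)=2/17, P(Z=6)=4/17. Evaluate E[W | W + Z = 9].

10/3

P(W + Z = 9) = 3/34.
Summing W·P(x,y) over outcomes with W + Z = 9 gives 5/17.
E[W | W + Z = 9] = (5/17) / (3/34) = 10/3.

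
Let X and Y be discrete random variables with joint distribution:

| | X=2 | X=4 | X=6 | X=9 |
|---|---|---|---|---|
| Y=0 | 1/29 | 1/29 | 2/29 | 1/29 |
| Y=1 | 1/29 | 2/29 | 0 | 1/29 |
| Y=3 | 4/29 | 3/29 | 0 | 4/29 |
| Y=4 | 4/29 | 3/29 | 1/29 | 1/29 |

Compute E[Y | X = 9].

17/7

P(X = 9) = 7/29.
Summing Y·P(X=x,Y=y) over the conditioning event gives 17/29.
E[Y | X = 9] = (17/29) / (7/29) = 17/7.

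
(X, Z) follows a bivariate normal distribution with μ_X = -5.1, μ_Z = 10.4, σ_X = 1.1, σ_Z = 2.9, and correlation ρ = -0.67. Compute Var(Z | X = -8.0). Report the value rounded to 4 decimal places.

4.6348

The conditional variance in a bivariate normal is σ_Z²(1 − ρ²), independent of x.
Var(Z | X=-8.0) = (2.9)²·(1 − (-0.67)²) = 8.41·0.5511 = 4.6348.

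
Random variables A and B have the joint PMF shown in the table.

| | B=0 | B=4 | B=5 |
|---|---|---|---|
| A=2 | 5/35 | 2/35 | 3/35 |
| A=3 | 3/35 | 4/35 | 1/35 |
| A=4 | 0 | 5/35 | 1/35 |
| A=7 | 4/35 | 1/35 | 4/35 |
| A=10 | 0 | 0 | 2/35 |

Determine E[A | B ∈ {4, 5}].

104/23

P(B ∈ {4, 5}) = 23/35.
Summing A·P(A=x,B=y) over the conditioning event gives 104/35.
E[A | B ∈ {4, 5}] = (104/35) / (23/35) = 104/23.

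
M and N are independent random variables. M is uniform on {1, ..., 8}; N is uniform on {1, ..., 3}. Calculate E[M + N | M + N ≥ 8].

Outcomes with M + N ≥ 8: (5,3), (6,2), (6,3), (7,1), (7,2), (7,3), (8,1), (8,2), (8,3), each with probability 1/24.
E[M + N | M + N ≥ 8] = (8 + 8 + 9 + 8 + 9 + 10 + 9 + 10 + 11) / 9 = 82/9.

82/9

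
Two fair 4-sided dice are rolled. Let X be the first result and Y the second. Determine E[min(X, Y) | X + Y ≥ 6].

Outcomes with X + Y ≥ 6: (2,4), (3,3), (3,4), (4,2), (4,3), (4,4), each with probability 1/16.
E[min(X, Y) | X + Y ≥ 6] = (2 + 3 + 3 + 2 + 3 + 4) / 6 = 17/6.

17/6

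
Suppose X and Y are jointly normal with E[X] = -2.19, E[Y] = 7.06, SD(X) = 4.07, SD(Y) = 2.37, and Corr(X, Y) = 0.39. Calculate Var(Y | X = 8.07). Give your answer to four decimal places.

Var(Y | X=x) = (1 − ρ²)·σ_Y².
Var(Y | X=8.07) = (2.37)²·(1 − (0.39)²) = 5.6169·0.8479 = 4.7626.

4.7626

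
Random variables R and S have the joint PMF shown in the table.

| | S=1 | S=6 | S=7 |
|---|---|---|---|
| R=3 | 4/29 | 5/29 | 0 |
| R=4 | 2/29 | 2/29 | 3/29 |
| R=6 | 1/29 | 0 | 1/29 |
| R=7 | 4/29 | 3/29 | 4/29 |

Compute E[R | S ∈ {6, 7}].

P(S ∈ {6, 7}) = 18/29.
Summing R·P(R=x,S=y) over the conditioning event gives 90/29.
E[R | S ∈ {6, 7}] = (90/29) / (18/29) = 5.

5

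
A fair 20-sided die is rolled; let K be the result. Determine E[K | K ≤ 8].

9/2

Given K ≤ 8, K is equally likely to be any of {1, 2, 3, 4, 5, 6, 7, 8}.
E[K | K ≤ 8] = (1 + 2 + 3 + 4 + 5 + 6 + 7 + 8) / 8 = 9/2.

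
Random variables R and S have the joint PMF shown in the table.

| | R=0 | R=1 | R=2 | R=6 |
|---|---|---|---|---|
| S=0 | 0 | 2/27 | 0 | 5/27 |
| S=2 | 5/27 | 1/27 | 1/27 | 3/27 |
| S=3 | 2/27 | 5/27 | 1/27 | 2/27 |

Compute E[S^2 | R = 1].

P(R = 1) = 8/27.
Σ S^2·P over the event = 0·(2/27) + 4·(1/27) + 9·(5/27) = 49/27.
E[S^2 | R = 1] = (49/27) / (8/27) = 49/8.

49/8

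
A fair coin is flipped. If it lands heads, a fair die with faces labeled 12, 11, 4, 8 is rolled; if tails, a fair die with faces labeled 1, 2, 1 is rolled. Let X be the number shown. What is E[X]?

121/24

E[X | heads] = (12+11+4+8)/4 = 35/4.
E[X | tails] = (1+2+1)/3 = 4/3.
By the law of total expectation,
E[X] = (1/2)·(35/4) + (1/2)·(4/3) = 121/24.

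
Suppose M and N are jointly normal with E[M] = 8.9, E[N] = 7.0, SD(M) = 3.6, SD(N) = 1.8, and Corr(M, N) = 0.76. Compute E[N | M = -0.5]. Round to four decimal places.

3.4280

For a bivariate normal, E[N | M=x] = μ_N + ρ·(σ_N/σ_M)·(x − μ_M).
E[N | M=-0.5] = 7.0 + (0.76)·(1.8/3.6)·(-0.5 − (8.9)) = 7.0 + (0.38)·(-9.4) = 3.4280.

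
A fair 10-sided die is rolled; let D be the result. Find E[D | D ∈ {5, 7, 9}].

7

P(D ∈ {5, 7, 9}) = 3/10.
Σ over the event: 5·1/10 + 7·1/10 + 9·1/10 = 21/10.
E[D | D ∈ {5, 7, 9}] = (21/10) / (3/10) = 7.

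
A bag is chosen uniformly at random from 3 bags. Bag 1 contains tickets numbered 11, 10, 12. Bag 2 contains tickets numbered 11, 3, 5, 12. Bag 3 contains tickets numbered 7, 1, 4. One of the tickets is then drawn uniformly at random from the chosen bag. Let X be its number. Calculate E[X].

E[X | bag 1] = (11+10+12)/3 = 11.
E[X | bag 2] = (11+3+5+12)/4 = 31/4.
E[X | bag 3] = (7+1+4)/3 = 4.
By the law of total expectation,
E[X] = (1/3)·(11) + (1/3)·(31/4) + (1/3)·(4) = 91/12.

91/12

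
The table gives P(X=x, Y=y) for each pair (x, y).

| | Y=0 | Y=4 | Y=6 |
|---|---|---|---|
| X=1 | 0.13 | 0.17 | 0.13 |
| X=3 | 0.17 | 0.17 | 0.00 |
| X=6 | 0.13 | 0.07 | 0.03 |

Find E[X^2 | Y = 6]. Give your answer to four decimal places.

7.5625

P(Y = 6) = 0.16.
Σ X^2·P over the event = 1·(0.13) + 36·(0.03) = 1.21.
E[X^2 | Y = 6] = (1.21) / (0.16) = 7.5625.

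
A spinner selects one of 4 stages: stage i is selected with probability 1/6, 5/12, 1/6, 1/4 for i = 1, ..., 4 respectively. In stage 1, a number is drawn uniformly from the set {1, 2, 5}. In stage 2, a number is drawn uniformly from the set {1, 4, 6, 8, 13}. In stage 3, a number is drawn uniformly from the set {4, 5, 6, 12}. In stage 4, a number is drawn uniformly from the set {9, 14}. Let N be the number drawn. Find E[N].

E[N | stage 1] = (1+2+5)/3 = 8/3.
E[N | stage 2] = (1+4+6+8+13)/5 = 32/5.
E[N | stage 3] = (4+5+6+12)/4 = 27/4.
E[N | stage 4] = (9+14)/2 = 23/2.
E[N] = (1/6)·(8/3) + (5/12)·(32/5) + (1/6)·(27/4) + (1/4)·(23/2) = 64/9.

64/9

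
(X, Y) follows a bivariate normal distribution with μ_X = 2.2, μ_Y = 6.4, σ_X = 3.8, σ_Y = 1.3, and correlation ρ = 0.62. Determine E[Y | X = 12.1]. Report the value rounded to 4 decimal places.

8.4998

E[Y | X=x] = μ_Y + ρ(σ_Y/σ_X)(x − μ_X) for jointly normal variables.
E[Y | X=12.1] = 6.4 + (0.62)·(1.3/3.8)·(12.1 − (2.2)) = 6.4 + (0.212105)·(9.9) = 8.4998.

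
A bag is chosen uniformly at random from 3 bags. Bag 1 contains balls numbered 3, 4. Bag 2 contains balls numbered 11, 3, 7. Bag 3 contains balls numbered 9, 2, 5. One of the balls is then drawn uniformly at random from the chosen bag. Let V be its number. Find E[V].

95/18

E[V | bag 1] = (3+4)/2 = 7/2.
E[V | bag 2] = (11+3+7)/3 = 7.
E[V | bag 3] = (9+2+5)/3 = 16/3.
By the law of total expectation,
E[V] = (1/3)·(7/2) + (1/3)·(7) + (1/3)·(16/3) = 95/18.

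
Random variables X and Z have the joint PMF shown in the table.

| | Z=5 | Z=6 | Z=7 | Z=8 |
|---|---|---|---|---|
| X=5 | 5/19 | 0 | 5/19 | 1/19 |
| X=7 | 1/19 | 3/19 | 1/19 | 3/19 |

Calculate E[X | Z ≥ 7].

29/5

P(Z ≥ 7) = 10/19.
Σ X·P over the event = 5·(5/19) + 5·(1/19) + 7·(1/19) + 7·(3/19) = 58/19.
E[X | Z ≥ 7] = (58/19) / (10/19) = 29/5.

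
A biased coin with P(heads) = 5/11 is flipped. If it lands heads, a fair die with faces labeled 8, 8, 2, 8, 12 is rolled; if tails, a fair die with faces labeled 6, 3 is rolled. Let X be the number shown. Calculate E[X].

65/11

E[X | heads] = (8+8+2+8+12)/5 = 38/5.
E[X | tails] = (6+3)/2 = 9/2.
E[X] = (5/11)·(38/5) + (6/11)·(9/2) = 65/11.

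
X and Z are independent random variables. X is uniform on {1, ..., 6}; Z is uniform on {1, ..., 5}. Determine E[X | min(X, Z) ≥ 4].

5

Outcomes with min(X, Z) ≥ 4: (4,4), (4,5), (5,4), (5,5), (6,4), (6,5), each with probability 1/30.
E[X | min(X, Z) ≥ 4] = (4 + 4 + 5 + 5 + 6 + 6) / 6 = 5.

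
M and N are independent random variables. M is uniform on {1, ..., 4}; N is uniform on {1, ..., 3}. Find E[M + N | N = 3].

Outcomes with N = 3: (1,3), (2,3), (3,3), (4,3), each with probability 1/12.
E[M + N | N = 3] = (4 + 5 + 6 + 7) / 4 = 11/2.

11/2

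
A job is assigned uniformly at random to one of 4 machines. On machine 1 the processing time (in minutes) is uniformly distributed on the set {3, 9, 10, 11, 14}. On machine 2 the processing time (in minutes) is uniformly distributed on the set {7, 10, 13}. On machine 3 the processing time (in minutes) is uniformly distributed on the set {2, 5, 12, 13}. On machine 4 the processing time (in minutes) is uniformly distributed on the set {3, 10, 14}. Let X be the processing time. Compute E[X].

91/10

E[X | machine 1] = (3+9+10+11+14)/5 = 47/5.
E[X | machine 2] = (7+10+13)/3 = 10.
E[X | machine 3] = (2+5+12+13)/4 = 8.
E[X | machine 4] = (3+10+14)/3 = 9.
E[X] = (1/4)·(47/5) + (1/4)·(10) + (1/4)·(8) + (1/4)·(9) = 91/10.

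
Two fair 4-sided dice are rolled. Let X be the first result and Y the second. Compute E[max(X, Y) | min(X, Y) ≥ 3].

15/4

Outcomes with min(X, Y) ≥ 3: (3,3), (3,4), (4,3), (4,4), each with probability 1/16.
E[max(X, Y) | min(X, Y) ≥ 3] = (3 + 4 + 4 + 4) / 4 = 15/4.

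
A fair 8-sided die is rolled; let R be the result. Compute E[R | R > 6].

Given R > 6, R is equally likely to be any of {7, 8}.
E[R | R > 6] = (7 + 8) / 2 = 15/2.

15/2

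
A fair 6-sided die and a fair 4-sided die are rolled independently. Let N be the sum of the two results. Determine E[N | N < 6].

4

P(N < 6) = 5/12.
Σ over the event: 2·1/24 + 3·1/12 + 4·1/8 + 5·1/6 = 5/3.
E[N | N < 6] = (5/3) / (5/12) = 4.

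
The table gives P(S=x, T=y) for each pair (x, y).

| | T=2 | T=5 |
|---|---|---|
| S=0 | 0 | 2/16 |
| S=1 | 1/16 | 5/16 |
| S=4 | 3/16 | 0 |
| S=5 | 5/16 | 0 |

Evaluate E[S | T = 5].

P(T = 5) = 7/16.
Σ S·P over the event = 0·(2/16) + 1·(5/16) = 5/16.
E[S | T = 5] = (5/16) / (7/16) = 5/7.

5/7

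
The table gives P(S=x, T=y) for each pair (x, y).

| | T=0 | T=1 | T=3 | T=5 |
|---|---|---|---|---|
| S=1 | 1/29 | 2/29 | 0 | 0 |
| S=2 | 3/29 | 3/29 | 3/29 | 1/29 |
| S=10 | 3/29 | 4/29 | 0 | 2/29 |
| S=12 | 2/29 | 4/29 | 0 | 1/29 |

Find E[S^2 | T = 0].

P(T = 0) = 9/29.
Summing S^2·P(S=x,T=y) over the conditioning event gives 601/29.
E[S^2 | T = 0] = (601/29) / (9/29) = 601/9.

601/9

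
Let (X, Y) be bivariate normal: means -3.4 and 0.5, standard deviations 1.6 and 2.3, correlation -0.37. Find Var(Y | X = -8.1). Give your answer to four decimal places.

4.5658

The conditional variance in a bivariate normal is σ_Y²(1 − ρ²), independent of x.
Var(Y | X=-8.1) = (2.3)²·(1 − (-0.37)²) = 5.29·0.8631 = 4.5658.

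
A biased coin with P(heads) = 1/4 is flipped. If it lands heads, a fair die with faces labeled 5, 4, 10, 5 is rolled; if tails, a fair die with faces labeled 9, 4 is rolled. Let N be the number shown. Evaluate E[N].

E[N | heads] = (5+4+10+5)/4 = 6.
E[N | tails] = (9+4)/2 = 13/2.
By the law of total expectation,
E[N] = (1/4)·(6) + (3/4)·(13/2) = 51/8.

51/8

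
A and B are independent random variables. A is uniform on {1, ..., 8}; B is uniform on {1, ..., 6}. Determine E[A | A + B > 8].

19/3

P(A + B > 8) = 7/16.
Summing A·P(x,y) over outcomes with A + B > 8 gives 133/48.
E[A | A + B > 8] = (133/48) / (7/16) = 19/3.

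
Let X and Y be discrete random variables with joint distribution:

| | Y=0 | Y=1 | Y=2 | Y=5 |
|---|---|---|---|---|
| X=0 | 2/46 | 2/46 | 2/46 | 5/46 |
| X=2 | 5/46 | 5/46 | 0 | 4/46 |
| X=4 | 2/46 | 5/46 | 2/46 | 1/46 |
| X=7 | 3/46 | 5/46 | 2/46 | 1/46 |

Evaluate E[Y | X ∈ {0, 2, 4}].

2

P(X ∈ {0, 2, 4}) = 35/46.
Summing Y·P(X=x,Y=y) over the conditioning event gives 35/23.
E[Y | X ∈ {0, 2, 4}] = (35/23) / (35/46) = 2.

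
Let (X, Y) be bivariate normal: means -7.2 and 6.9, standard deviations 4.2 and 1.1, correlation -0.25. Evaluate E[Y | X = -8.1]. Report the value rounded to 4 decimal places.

The regression of Y on X has slope ρ·σ_Y/σ_X and passes through (μ_X, μ_Y).
E[Y | X=-8.1] = 6.9 + (-0.25)·(1.1/4.2)·(-8.1 − (-7.2)) = 6.9 + (-0.065476)·(-0.9) = 6.9589.

6.9589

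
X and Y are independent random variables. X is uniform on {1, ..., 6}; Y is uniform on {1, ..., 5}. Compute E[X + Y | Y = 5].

Outcomes with Y = 5: (1,5), (2,5), (3,5), (4,5), (5,5), (6,5), each with probability 1/30.
E[X + Y | Y = 5] = (6 + 7 + 8 + 9 + 10 + 11) / 6 = 17/2.

17/2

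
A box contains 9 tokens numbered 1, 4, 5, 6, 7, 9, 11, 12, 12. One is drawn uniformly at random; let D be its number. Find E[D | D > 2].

P(D > 2) = 8/9.
Σ over the event: 4·1/9 + 5·1/9 + 6·1/9 + 7·1/9 + 9·1/9 + 11·1/9 + 12·2/9 = 22/3.
E[D | D > 2] = (22/3) / (8/9) = 33/4.

33/4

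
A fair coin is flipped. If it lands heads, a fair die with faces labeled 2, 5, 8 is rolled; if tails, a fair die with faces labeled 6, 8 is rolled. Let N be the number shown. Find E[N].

6

E[N | heads] = (2+5+8)/3 = 5.
E[N | tails] = (6+8)/2 = 7.
E[N] = (1/2)·(5) + (1/2)·(7) = 6.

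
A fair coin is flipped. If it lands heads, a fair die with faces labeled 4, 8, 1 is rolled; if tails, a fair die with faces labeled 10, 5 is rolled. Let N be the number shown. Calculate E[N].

71/12

E[N | heads] = (4+8+1)/3 = 13/3.
E[N | tails] = (10+5)/2 = 15/2.
By the law of total expectation,
E[N] = (1/2)·(13/3) + (1/2)·(15/2) = 71/12.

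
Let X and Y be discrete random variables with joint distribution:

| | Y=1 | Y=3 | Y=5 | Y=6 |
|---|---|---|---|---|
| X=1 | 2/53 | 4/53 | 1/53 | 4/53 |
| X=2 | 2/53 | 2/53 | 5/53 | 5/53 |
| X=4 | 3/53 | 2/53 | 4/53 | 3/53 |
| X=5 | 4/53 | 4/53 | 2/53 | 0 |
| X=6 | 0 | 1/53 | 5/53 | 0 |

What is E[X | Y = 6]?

P(Y = 6) = 12/53.
Σ X·P over the event = 1·(4/53) + 2·(5/53) + 4·(3/53) = 26/53.
E[X | Y = 6] = (26/53) / (12/53) = 13/6.

13/6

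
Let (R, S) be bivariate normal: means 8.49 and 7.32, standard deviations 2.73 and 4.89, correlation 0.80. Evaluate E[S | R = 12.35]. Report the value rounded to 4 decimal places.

The regression of S on R has slope ρ·σ_S/σ_R and passes through (μ_R, μ_S).
E[S | R=12.35] = 7.32 + (0.80)·(4.89/2.73)·(12.35 − (8.49)) = 7.32 + (1.43297)·(3.86) = 12.8513.

12.8513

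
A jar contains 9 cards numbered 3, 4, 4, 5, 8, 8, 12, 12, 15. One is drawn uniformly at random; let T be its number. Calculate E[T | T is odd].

P(T is odd) = 1/3.
Σ over the event: 3·1/9 + 5·1/9 + 15·1/9 = 23/9.
E[T | T is odd] = (23/9) / (1/3) = 23/3.

23/3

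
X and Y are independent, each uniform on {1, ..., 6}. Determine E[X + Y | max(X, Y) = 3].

Outcomes with max(X, Y) = 3: (1,3), (2,3), (3,1), (3,2), (3,3), each with probability 1/36.
E[X + Y | max(X, Y) = 3] = (4 + 5 + 4 + 5 + 6) / 5 = 24/5.

24/5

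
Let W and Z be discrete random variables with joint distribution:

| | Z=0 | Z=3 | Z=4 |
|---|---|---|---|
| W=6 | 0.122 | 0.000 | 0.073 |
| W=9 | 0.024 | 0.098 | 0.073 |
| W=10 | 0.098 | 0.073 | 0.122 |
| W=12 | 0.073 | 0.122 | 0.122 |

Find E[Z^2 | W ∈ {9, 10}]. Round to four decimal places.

P(W ∈ {9, 10}) = 0.488.
Σ Z^2·P over the event = 0·(0.024) + 9·(0.098) + 16·(0.073) + 0·(0.098) + 9·(0.073) + 16·(0.122) = 4.659.
E[Z^2 | W ∈ {9, 10}] = (4.659) / (0.488) = 9.5471.

9.5471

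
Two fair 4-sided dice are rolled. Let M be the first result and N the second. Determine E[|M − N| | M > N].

5/3

Outcomes with M > N: (2,1), (3,1), (3,2), (4,1), (4,2), (4,3), each with probability 1/16.
E[|M − N| | M > N] = (1 + 2 + 1 + 3 + 2 + 1) / 6 = 5/3.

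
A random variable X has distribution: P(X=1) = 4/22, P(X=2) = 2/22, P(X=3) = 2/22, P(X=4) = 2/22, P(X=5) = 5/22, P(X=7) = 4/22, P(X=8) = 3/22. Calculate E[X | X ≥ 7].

P(X ≥ 7) = 7/22.
Σ over the event: 7·2/11 + 8·3/22 = 26/11.
E[X | X ≥ 7] = (26/11) / (7/22) = 52/7.

52/7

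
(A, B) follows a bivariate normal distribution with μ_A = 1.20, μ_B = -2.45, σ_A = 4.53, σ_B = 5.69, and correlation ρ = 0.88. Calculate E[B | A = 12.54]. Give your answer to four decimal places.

For a bivariate normal, E[B | A=x] = μ_B + ρ·(σ_B/σ_A)·(x − μ_A).
E[B | A=12.54] = -2.45 + (0.88)·(5.69/4.53)·(12.54 − (1.20)) = -2.45 + (1.10534)·(11.34) = 10.0846.

10.0846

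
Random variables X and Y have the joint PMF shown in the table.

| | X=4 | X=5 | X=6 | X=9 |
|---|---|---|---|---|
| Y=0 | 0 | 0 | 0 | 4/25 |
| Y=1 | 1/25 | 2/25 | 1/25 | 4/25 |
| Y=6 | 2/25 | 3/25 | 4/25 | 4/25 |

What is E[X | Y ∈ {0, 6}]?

P(Y ∈ {0, 6}) = 17/25.
Σ X·P over the event = 4·(2/25) + 5·(3/25) + 6·(4/25) + 9·(4/25) + 9·(4/25) = 119/25.
E[X | Y ∈ {0, 6}] = (119/25) / (17/25) = 7.

7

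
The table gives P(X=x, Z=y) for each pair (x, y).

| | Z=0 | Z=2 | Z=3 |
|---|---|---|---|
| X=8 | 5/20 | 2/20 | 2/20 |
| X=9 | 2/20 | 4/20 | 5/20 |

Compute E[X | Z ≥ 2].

113/13

P(Z ≥ 2) = 13/20.
Summing X·P(X=x,Z=y) over the conditioning event gives 113/20.
E[X | Z ≥ 2] = (113/20) / (13/20) = 113/13.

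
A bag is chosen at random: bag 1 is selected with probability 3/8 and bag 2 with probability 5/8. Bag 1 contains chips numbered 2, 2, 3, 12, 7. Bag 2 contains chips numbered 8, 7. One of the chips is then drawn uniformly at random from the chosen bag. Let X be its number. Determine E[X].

531/80

E[X | bag 1] = (2+2+3+12+7)/5 = 26/5.
E[X | bag 2] = (8+7)/2 = 15/2.
By the law of total expectation,
E[X] = (3/8)·(26/5) + (5/8)·(15/2) = 531/80.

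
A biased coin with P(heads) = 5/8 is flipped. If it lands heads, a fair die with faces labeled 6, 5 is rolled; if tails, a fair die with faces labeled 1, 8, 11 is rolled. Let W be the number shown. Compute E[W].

95/16

E[W | heads] = (6+5)/2 = 11/2.
E[W | tails] = (1+8+11)/3 = 20/3.
By the law of total expectation,
E[W] = (5/8)·(11/2) + (3/8)·(20/3) = 95/16.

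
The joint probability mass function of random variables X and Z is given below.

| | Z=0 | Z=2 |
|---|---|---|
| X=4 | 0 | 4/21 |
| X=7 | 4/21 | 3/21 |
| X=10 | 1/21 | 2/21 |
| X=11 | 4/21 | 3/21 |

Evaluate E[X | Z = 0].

82/9

P(Z = 0) = 3/7.
Σ X·P over the event = 7·(4/21) + 10·(1/21) + 11·(4/21) = 82/21.
E[X | Z = 0] = (82/21) / (3/7) = 82/9.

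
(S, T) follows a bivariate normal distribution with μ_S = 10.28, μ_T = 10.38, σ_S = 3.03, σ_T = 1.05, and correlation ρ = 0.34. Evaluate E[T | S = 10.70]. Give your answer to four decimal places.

10.4295

E[T | S=x] = μ_T + ρ(σ_T/σ_S)(x − μ_S) for jointly normal variables.
E[T | S=10.70] = 10.38 + (0.34)·(1.05/3.03)·(10.70 − (10.28)) = 10.38 + (0.11782)·(0.42) = 10.4295.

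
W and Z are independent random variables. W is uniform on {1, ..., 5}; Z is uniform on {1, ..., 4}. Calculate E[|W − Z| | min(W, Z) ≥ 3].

5/6

Outcomes with min(W, Z) ≥ 3: (3,3), (3,4), (4,3), (4,4), (5,3), (5,4), each with probability 1/20.
E[|W − Z| | min(W, Z) ≥ 3] = (0 + 1 + 1 + 0 + 2 + 1) / 6 = 5/6.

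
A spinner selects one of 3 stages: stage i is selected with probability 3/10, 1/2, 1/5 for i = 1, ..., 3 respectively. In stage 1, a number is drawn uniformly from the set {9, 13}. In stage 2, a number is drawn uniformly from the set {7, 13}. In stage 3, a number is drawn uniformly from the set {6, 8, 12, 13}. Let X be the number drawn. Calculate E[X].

E[X | stage 1] = (9+13)/2 = 11.
E[X | stage 2] = (7+13)/2 = 10.
E[X | stage 3] = (6+8+12+13)/4 = 39/4.
E[X] = (3/10)·(11) + (1/2)·(10) + (1/5)·(39/4) = 41/4.

41/4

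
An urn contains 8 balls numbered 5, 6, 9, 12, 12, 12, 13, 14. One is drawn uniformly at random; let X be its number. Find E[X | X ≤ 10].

P(X ≤ 10) = 3/8.
Σ over the event: 5·1/8 + 6·1/8 + 9·1/8 = 5/2.
E[X | X ≤ 10] = (5/2) / (3/8) = 20/3.

20/3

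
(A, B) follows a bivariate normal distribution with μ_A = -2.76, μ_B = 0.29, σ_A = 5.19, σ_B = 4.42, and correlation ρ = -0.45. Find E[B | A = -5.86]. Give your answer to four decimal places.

1.4780

The regression of B on A has slope ρ·σ_B/σ_A and passes through (μ_A, μ_B).
E[B | A=-5.86] = 0.29 + (-0.45)·(4.42/5.19)·(-5.86 − (-2.76)) = 0.29 + (-0.38324)·(-3.1) = 1.4780.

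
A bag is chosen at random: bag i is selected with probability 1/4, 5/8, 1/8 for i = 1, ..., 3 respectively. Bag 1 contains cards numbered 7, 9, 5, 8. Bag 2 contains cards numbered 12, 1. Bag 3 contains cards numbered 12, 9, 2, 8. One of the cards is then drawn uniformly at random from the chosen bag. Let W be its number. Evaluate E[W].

E[W | bag 1] = (7+9+5+8)/4 = 29/4.
E[W | bag 2] = (12+1)/2 = 13/2.
E[W | bag 3] = (12+9+2+8)/4 = 31/4.
E[W] = (1/4)·(29/4) + (5/8)·(13/2) + (1/8)·(31/4) = 219/32.

219/32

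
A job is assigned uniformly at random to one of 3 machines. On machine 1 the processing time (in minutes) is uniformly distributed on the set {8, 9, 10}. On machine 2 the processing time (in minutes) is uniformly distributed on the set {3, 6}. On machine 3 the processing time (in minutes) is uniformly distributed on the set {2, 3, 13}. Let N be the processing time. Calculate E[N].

E[N | machine 1] = (8+9+10)/3 = 9.
E[N | machine 2] = (3+6)/2 = 9/2.
E[N | machine 3] = (2+3+13)/3 = 6.
E[N] = (1/3)·(9) + (1/3)·(9/2) + (1/3)·(6) = 13/2.

13/2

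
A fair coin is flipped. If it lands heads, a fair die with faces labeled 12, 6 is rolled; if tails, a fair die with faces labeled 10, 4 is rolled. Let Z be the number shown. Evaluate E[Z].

8

E[Z | heads] = (12+6)/2 = 9.
E[Z | tails] = (10+4)/2 = 7.
By the law of total expectation,
E[Z] = (1/2)·(9) + (1/2)·(7) = 8.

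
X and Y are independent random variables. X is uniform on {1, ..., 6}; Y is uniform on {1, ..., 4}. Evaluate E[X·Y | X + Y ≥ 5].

65/6

P(X + Y ≥ 5) = 3/4.
Summing XY·P(x,y) over outcomes with X + Y ≥ 5 gives 65/8.
E[X·Y | X + Y ≥ 5] = (65/8) / (3/4) = 65/6.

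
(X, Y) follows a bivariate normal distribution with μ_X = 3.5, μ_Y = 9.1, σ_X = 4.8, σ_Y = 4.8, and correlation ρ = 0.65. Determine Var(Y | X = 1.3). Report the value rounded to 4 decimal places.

13.3056

The conditional variance in a bivariate normal is σ_Y²(1 − ρ²), independent of x.
Var(Y | X=1.3) = (4.8)²·(1 − (0.65)²) = 23.04·0.5775 = 13.3056.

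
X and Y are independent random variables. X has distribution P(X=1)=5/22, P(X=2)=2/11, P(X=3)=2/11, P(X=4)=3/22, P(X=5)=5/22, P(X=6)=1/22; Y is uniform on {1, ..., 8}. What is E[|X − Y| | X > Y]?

P(X > Y) = 23/88.
Summing |X−Y|·P(x,y) over outcomes with X > Y gives 9/16.
E[|X − Y| | X > Y] = (9/16) / (23/88) = 99/46.

99/46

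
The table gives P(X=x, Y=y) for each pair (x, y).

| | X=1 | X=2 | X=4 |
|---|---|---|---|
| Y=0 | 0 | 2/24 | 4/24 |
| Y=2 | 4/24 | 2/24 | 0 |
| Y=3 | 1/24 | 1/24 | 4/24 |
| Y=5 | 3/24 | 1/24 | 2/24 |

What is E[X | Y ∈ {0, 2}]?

P(Y ∈ {0, 2}) = 1/2.
Σ X·P over the event = 1·(4/24) + 2·(2/24) + 2·(2/24) + 4·(4/24) = 7/6.
E[X | Y ∈ {0, 2}] = (7/6) / (1/2) = 7/3.

7/3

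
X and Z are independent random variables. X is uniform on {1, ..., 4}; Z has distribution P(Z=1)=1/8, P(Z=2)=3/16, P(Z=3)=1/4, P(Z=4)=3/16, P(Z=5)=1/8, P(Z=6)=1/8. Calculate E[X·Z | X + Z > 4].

83/8

P(X + Z > 4) = 3/4.
Summing XZ·P(x,y) over outcomes with X + Z > 4 gives 249/32.
E[X·Z | X + Z > 4] = (249/32) / (3/4) = 83/8.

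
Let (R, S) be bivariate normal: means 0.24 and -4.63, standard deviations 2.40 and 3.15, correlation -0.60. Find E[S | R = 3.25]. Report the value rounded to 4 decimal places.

For a bivariate normal, E[S | R=x] = μ_S + ρ·(σ_S/σ_R)·(x − μ_R).
E[S | R=3.25] = -4.63 + (-0.60)·(3.15/2.40)·(3.25 − (0.24)) = -4.63 + (-0.7875)·(3.01) = -7.0004.

-7.0004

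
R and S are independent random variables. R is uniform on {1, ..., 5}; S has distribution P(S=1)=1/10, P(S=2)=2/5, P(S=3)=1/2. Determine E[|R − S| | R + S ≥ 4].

P(R + S ≥ 4) = 22/25.
Summing |R−S|·P(x,y) over outcomes with R + S ≥ 4 gives 63/50.
E[|R − S| | R + S ≥ 4] = (63/50) / (22/25) = 63/44.

63/44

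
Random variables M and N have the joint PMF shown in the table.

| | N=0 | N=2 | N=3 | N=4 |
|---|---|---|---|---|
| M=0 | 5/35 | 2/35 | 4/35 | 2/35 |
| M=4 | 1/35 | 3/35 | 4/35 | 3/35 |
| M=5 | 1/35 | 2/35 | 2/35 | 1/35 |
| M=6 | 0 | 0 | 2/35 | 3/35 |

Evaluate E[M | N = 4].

35/9

P(N = 4) = 9/35.
Σ M·P over the event = 0·(2/35) + 4·(3/35) + 5·(1/35) + 6·(3/35) = 1.
E[M | N = 4] = (1) / (9/35) = 35/9.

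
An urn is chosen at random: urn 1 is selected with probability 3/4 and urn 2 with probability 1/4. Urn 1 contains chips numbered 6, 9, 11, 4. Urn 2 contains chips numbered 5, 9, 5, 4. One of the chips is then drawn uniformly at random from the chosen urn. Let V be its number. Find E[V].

113/16

E[V | urn 1] = (6+9+11+4)/4 = 15/2.
E[V | urn 2] = (5+9+5+4)/4 = 23/4.
E[V] = (3/4)·(15/2) + (1/4)·(23/4) = 113/16.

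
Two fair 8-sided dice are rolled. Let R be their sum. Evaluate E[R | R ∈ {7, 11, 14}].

10

P(R ∈ {7, 11, 14}) = 15/64.
Σ over the event: 7·3/32 + 11·3/32 + 14·3/64 = 75/32.
E[R | R ∈ {7, 11, 14}] = (75/32) / (15/64) = 10.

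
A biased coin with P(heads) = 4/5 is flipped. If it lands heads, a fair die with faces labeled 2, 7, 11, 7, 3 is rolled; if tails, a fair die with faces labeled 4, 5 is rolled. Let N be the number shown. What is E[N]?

57/10

E[N | heads] = (2+7+11+7+3)/5 = 6.
E[N | tails] = (4+5)/2 = 9/2.
E[N] = (4/5)·(6) + (1/5)·(9/2) = 57/10.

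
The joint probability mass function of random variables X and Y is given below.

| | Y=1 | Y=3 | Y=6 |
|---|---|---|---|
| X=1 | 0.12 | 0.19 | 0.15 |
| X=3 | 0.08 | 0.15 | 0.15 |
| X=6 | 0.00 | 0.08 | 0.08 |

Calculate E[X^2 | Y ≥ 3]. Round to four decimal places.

P(Y ≥ 3) = 0.80.
Σ X^2·P over the event = 1·(0.19) + 1·(0.15) + 9·(0.15) + 9·(0.15) + 36·(0.08) + 36·(0.08) = 8.80.
E[X^2 | Y ≥ 3] = (8.80) / (0.80) = 11.0000.

11.0000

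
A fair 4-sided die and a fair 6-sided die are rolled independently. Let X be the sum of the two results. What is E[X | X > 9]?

10

P(X > 9) = 1/24.
Σ over the event: 10·1/24 = 5/12.
E[X | X > 9] = (5/12) / (1/24) = 10.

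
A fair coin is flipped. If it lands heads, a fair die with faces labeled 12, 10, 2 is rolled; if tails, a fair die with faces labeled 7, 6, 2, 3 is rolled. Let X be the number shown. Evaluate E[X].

25/4

E[X | heads] = (12+10+2)/3 = 8.
E[X | tails] = (7+6+2+3)/4 = 9/2.
E[X] = (1/2)·(8) + (1/2)·(9/2) = 25/4.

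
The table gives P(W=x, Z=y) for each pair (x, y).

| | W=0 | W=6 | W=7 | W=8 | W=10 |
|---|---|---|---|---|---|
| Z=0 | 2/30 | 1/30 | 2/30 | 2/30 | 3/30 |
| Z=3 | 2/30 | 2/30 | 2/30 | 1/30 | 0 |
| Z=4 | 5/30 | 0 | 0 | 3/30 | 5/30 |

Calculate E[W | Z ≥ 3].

P(Z ≥ 3) = 2/3.
Σ W·P over the event = 0·(2/30) + 0·(5/30) + 6·(2/30) + 7·(2/30) + 8·(1/30) + 8·(3/30) + 10·(5/30) = 18/5.
E[W | Z ≥ 3] = (18/5) / (2/3) = 27/5.

27/5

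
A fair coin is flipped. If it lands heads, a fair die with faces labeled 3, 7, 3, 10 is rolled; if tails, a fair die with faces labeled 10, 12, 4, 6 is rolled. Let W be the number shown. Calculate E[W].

E[W | heads] = (3+7+3+10)/4 = 23/4.
E[W | tails] = (10+12+4+6)/4 = 8.
By the law of total expectation,
E[W] = (1/2)·(23/4) + (1/2)·(8) = 55/8.

55/8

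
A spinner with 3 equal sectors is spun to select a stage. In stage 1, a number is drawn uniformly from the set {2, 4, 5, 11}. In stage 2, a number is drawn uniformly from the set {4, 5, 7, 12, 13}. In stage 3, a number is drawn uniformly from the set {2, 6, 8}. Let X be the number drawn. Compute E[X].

E[X | stage 1] = (2+4+5+11)/4 = 11/2.
E[X | stage 2] = (4+5+7+12+13)/5 = 41/5.
E[X | stage 3] = (2+6+8)/3 = 16/3.
By the law of total expectation,
E[X] = (1/3)·(11/2) + (1/3)·(41/5) + (1/3)·(16/3) = 571/90.

571/90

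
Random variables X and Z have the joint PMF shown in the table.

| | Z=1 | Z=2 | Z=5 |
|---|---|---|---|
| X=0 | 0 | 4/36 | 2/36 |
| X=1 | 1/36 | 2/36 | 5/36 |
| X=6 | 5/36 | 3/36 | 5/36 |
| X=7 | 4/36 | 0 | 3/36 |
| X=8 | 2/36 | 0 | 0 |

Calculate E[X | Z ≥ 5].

56/15

P(Z ≥ 5) = 5/12.
Σ X·P over the event = 0·(2/36) + 1·(5/36) + 6·(5/36) + 7·(3/36) = 14/9.
E[X | Z ≥ 5] = (14/9) / (5/12) = 56/15.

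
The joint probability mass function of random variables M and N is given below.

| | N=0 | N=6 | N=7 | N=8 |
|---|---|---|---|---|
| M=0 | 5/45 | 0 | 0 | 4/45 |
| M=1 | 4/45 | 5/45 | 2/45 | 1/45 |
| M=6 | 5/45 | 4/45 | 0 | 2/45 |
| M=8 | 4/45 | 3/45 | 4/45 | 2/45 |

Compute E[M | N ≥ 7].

P(N ≥ 7) = 1/3.
Σ M·P over the event = 0·(4/45) + 1·(2/45) + 1·(1/45) + 6·(2/45) + 8·(4/45) + 8·(2/45) = 7/5.
E[M | N ≥ 7] = (7/5) / (1/3) = 21/5.

21/5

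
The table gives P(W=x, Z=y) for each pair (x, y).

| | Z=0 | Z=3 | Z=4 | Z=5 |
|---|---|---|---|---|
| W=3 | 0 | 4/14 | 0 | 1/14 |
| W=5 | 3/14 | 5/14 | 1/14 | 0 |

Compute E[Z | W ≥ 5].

19/9

P(W ≥ 5) = 9/14.
Σ Z·P over the event = 0·(3/14) + 3·(5/14) + 4·(1/14) = 19/14.
E[Z | W ≥ 5] = (19/14) / (9/14) = 19/9.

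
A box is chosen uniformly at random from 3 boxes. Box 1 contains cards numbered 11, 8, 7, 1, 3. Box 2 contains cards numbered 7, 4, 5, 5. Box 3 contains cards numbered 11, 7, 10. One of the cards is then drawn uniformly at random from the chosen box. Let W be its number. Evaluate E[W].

247/36

E[W | box 1] = (11+8+7+1+3)/5 = 6.
E[W | box 2] = (7+4+5+5)/4 = 21/4.
E[W | box 3] = (11+7+10)/3 = 28/3.
By the law of total expectation,
E[W] = (1/3)·(6) + (1/3)·(21/4) + (1/3)·(28/3) = 247/36.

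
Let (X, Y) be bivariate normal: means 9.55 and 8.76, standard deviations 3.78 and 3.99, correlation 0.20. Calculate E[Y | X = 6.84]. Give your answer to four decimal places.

For a bivariate normal, E[Y | X=x] = μ_Y + ρ·(σ_Y/σ_X)·(x − μ_X).
E[Y | X=6.84] = 8.76 + (0.20)·(3.99/3.78)·(6.84 − (9.55)) = 8.76 + (0.21111)·(-2.71) = 8.1879.

8.1879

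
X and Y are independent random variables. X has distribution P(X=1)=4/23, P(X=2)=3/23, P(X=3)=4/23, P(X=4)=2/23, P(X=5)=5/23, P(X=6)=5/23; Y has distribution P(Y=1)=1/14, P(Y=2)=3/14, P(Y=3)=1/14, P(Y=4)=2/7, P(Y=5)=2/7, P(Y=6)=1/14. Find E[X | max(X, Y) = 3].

P(max(X, Y) = 3) = 27/322.
Summing X·P(x,y) over outcomes with max(X, Y) = 3 gives 5/23.
E[X | max(X, Y) = 3] = (5/23) / (27/322) = 70/27.

70/27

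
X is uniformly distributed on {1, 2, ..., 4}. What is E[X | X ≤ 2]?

Given X ≤ 2, X is equally likely to be any of {1, 2}.
E[X | X ≤ 2] = (1 + 2) / 2 = 3/2.

3/2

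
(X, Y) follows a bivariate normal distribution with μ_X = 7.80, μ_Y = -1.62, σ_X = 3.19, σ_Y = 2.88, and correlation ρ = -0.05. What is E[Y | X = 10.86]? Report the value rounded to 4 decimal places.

-1.7581

The regression of Y on X has slope ρ·σ_Y/σ_X and passes through (μ_X, μ_Y).
E[Y | X=10.86] = -1.62 + (-0.05)·(2.88/3.19)·(10.86 − (7.80)) = -1.62 + (-0.045141)·(3.06) = -1.7581.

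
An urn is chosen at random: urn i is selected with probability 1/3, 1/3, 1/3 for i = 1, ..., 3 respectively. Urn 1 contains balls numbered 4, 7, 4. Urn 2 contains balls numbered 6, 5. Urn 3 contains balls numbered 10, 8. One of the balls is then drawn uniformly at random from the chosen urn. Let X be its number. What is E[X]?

E[X | urn 1] = (4+7+4)/3 = 5.
E[X | urn 2] = (6+5)/2 = 11/2.
E[X | urn 3] = (10+8)/2 = 9.
E[X] = (1/3)·(5) + (1/3)·(11/2) + (1/3)·(9) = 13/2.

13/2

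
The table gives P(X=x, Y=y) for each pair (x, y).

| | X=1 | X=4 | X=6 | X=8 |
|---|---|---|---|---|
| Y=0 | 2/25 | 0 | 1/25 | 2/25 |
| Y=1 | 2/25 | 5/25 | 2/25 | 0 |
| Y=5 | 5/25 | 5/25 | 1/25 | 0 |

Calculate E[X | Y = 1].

P(Y = 1) = 9/25.
Σ X·P over the event = 1·(2/25) + 4·(5/25) + 6·(2/25) = 34/25.
E[X | Y = 1] = (34/25) / (9/25) = 34/9.

34/9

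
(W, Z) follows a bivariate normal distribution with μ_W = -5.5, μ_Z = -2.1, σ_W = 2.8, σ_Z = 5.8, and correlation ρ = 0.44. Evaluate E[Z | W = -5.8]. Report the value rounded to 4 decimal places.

For a bivariate normal, E[Z | W=x] = μ_Z + ρ·(σ_Z/σ_W)·(x − μ_W).
E[Z | W=-5.8] = -2.1 + (0.44)·(5.8/2.8)·(-5.8 − (-5.5)) = -2.1 + (0.91143)·(-0.3) = -2.3734.

-2.3734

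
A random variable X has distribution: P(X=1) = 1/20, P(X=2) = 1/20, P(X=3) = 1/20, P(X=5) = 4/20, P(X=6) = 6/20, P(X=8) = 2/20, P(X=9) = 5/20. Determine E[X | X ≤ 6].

62/13

P(X ≤ 6) = 13/20.
Σ over the event: 1·1/20 + 2·1/20 + 3·1/20 + 5·1/5 + 6·3/10 = 31/10.
E[X | X ≤ 6] = (31/10) / (13/20) = 62/13.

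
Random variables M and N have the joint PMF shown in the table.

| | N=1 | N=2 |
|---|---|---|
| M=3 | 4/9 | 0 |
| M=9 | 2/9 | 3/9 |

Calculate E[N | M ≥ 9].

8/5

P(M ≥ 9) = 5/9.
Σ N·P over the event = 1·(2/9) + 2·(3/9) = 8/9.
E[N | M ≥ 9] = (8/9) / (5/9) = 8/5.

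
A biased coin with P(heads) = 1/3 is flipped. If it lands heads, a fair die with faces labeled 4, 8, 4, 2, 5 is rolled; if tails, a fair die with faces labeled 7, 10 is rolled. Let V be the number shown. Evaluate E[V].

E[V | heads] = (4+8+4+2+5)/5 = 23/5.
E[V | tails] = (7+10)/2 = 17/2.
By the law of total expectation,
E[V] = (1/3)·(23/5) + (2/3)·(17/2) = 36/5.

36/5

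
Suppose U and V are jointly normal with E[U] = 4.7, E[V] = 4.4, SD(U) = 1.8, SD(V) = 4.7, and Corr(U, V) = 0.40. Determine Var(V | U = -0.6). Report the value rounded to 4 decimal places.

The conditional variance in a bivariate normal is σ_V²(1 − ρ²), independent of x.
Var(V | U=-0.6) = (4.7)²·(1 − (0.40)²) = 22.09·0.84 = 18.5556.

18.5556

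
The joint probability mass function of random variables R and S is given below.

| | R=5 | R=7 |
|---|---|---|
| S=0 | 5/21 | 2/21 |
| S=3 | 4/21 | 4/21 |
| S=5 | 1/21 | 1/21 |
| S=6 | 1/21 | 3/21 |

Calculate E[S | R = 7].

7/2

P(R = 7) = 10/21.
Σ S·P over the event = 0·(2/21) + 3·(4/21) + 5·(1/21) + 6·(3/21) = 5/3.
E[S | R = 7] = (5/3) / (10/21) = 7/2.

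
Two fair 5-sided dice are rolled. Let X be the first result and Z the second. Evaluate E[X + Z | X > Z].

6

Outcomes with X > Z: (2,1), (3,1), (3,2), (4,1), (4,2), (4,3), (5,1), (5,2), (5,3), (5,4), each with probability 1/25.
E[X + Z | X > Z] = (3 + 4 + 5 + 5 + 6 + 7 + 6 + 7 + 8 + 9) / 10 = 6.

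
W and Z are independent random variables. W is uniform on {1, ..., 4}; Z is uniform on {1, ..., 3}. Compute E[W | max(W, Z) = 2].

Outcomes with max(W, Z) = 2: (1,2), (2,1), (2,2), each with probability 1/12.
E[W | max(W, Z) = 2] = (1 + 2 + 2) / 3 = 5/3.

5/3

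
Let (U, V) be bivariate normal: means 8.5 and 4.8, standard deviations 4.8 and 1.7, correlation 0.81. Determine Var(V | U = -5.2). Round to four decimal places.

For a bivariate normal, Var(V | U=x) = σ_V²(1 − ρ²).
Var(V | U=-5.2) = (1.7)²·(1 − (0.81)²) = 2.89·0.3439 = 0.9939.

0.9939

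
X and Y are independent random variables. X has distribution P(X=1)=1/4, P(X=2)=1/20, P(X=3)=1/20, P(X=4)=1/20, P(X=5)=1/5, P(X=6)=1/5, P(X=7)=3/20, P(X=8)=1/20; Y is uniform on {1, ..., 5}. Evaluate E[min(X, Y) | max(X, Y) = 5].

37/14

P(max(X, Y) = 5) = 7/25.
Summing min(X,Y)·P(x,y) over outcomes with max(X, Y) = 5 gives 37/50.
E[min(X, Y) | max(X, Y) = 5] = (37/50) / (7/25) = 37/14.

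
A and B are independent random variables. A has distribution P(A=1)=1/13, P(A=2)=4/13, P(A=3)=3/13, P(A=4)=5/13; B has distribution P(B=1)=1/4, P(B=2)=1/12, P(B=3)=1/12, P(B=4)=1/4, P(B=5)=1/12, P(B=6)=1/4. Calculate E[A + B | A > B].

P(A > B) = 49/156.
Summing (A+B)·P(x,y) over outcomes with A > B gives 227/156.
E[A + B | A > B] = (227/156) / (49/156) = 227/49.

227/49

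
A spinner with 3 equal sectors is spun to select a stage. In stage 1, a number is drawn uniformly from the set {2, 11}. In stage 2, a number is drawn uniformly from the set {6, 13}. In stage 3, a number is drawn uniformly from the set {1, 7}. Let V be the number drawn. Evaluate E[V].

E[V | stage 1] = (2+11)/2 = 13/2.
E[V | stage 2] = (6+13)/2 = 19/2.
E[V | stage 3] = (1+7)/2 = 4.
E[V] = (1/3)·(13/2) + (1/3)·(19/2) + (1/3)·(4) = 20/3.

20/3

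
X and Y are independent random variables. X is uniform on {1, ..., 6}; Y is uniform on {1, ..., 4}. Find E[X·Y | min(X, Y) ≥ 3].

63/4

P(min(X, Y) ≥ 3) = 1/3.
Summing XY·P(x,y) over outcomes with min(X, Y) ≥ 3 gives 21/4.
E[X·Y | min(X, Y) ≥ 3] = (21/4) / (1/3) = 63/4.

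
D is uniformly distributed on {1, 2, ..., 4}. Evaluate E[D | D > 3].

4

Given D > 3, D is equally likely to be any of {4}.
E[D | D > 3] = (4) / 1 = 4.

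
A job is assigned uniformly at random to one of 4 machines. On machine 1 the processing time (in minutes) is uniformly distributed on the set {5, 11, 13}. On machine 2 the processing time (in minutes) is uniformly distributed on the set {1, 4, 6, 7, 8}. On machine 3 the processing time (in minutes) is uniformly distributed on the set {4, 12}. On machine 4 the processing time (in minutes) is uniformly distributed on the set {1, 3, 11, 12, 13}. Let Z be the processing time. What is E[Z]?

E[Z | machine 1] = (5+11+13)/3 = 29/3.
E[Z | machine 2] = (1+4+6+7+8)/5 = 26/5.
E[Z | machine 3] = (4+12)/2 = 8.
E[Z | machine 4] = (1+3+11+12+13)/5 = 8.
E[Z] = (1/4)·(29/3) + (1/4)·(26/5) + (1/4)·(8) + (1/4)·(8) = 463/60.

463/60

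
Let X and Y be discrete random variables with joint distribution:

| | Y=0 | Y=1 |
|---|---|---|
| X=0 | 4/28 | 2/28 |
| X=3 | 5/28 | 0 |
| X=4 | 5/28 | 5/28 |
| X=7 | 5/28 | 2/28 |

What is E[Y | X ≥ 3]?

P(X ≥ 3) = 11/14.
Σ Y·P over the event = 0·(5/28) + 0·(5/28) + 1·(5/28) + 0·(5/28) + 1·(2/28) = 1/4.
E[Y | X ≥ 3] = (1/4) / (11/14) = 7/22.

7/22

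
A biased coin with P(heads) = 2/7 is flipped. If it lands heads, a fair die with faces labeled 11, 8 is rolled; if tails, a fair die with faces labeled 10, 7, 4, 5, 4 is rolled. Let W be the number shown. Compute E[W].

E[W | heads] = (11+8)/2 = 19/2.
E[W | tails] = (10+7+4+5+4)/5 = 6.
E[W] = (2/7)·(19/2) + (5/7)·(6) = 7.

7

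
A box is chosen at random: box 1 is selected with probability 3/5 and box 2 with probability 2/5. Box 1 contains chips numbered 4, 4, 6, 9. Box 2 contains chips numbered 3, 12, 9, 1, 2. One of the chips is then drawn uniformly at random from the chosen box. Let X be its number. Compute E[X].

561/100

E[X | box 1] = (4+4+6+9)/4 = 23/4.
E[X | box 2] = (3+12+9+1+2)/5 = 27/5.
E[X] = (3/5)·(23/4) + (2/5)·(27/5) = 561/100.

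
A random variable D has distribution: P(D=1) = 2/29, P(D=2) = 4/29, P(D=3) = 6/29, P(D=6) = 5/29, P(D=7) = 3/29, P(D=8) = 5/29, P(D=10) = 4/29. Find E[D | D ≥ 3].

P(D ≥ 3) = 23/29.
Σ over the event: 3·6/29 + 6·5/29 + 7·3/29 + 8·5/29 + 10·4/29 = 149/29.
E[D | D ≥ 3] = (149/29) / (23/29) = 149/23.

149/23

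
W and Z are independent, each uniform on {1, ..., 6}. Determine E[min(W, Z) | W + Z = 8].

14/5

P(W + Z = 8) = 5/36.
Summing min(W,Z)·P(x,y) over outcomes with W + Z = 8 gives 7/18.
E[min(W, Z) | W + Z = 8] = (7/18) / (5/36) = 14/5.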